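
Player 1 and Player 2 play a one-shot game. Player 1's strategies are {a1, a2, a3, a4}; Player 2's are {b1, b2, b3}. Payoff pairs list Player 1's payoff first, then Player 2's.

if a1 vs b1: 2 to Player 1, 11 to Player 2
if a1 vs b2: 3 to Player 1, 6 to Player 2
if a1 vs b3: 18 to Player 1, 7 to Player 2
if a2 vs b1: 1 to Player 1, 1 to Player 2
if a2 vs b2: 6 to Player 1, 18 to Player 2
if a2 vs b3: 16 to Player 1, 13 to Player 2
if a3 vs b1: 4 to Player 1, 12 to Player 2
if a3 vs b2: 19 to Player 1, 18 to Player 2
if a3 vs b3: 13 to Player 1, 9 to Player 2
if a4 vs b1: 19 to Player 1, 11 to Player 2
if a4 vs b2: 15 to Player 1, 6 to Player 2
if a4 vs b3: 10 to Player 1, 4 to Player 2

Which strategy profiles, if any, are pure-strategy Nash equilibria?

Find each player's best response to every opponent strategy; NE are the intersections.
Player 1's best responses — vs b1: a4 (payoff 19); vs b2: a3 (payoff 19); vs b3: a1 (payoff 18).
Player 2's best responses — vs a1: b1 (payoff 11); vs a2: b2 (payoff 18); vs a3: b2 (payoff 18); vs a4: b1 (payoff 11).
Mutual best responses occur at (a3, b2) and (a4, b1); at each, neither player gains by switching.

(a3, b2) and (a4, b1)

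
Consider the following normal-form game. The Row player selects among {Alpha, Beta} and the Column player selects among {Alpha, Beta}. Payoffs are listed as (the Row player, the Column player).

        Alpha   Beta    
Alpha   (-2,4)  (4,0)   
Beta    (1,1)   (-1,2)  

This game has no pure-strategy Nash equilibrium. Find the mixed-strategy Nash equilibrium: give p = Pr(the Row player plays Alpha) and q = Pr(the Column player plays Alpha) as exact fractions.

p = 1/5, q = 5/8

Each player's mixing probability is pinned down by making the *other* player indifferent.
The Column player indifferent between Alpha and Beta: p·4 + (1−p)·1 = p·0 + (1−p)·2 ⟹ 1 + 3p = 2 + (-2)p ⟹ p = 1/5.
The Row player indifferent between Alpha and Beta: q·(-2) + (1−q)·4 = q·1 + (1−q)·(-1) ⟹ 4 + (-6)q = (-1) + 2q ⟹ q = 5/8.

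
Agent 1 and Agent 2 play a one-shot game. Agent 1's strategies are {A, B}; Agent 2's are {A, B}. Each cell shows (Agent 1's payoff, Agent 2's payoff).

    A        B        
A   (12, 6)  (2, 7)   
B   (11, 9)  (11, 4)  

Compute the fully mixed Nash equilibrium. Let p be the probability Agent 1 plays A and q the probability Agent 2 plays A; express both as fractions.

p = 5/6, q = 9/10

Each player's mixing probability is pinned down by making the *other* player indifferent.
Agent 2 indifferent between A and B: p·6 + (1−p)·9 = p·7 + (1−p)·4 ⟹ 9 + (-3)p = 4 + 3p ⟹ p = 5/6.
Agent 1 indifferent between A and B: q·12 + (1−q)·2 = q·11 + (1−q)·11 ⟹ 2 + 10q = 11 + 0q ⟹ q = 9/10.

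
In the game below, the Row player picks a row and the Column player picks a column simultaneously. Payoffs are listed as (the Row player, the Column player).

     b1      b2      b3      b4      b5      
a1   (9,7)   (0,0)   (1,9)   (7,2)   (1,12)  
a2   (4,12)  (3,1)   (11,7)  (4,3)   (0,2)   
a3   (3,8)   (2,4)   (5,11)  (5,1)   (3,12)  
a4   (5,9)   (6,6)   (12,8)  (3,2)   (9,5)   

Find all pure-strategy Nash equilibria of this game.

No pure-strategy Nash equilibrium

A profile is a Nash equilibrium when each player is best-responding to the other.
The Row player's best responses — vs b1: a1 (payoff 9); vs b2: a4 (payoff 6); vs b3: a4 (payoff 12); vs b4: a1 (payoff 7); vs b5: a4 (payoff 9).
The Column player's best responses — vs a1: b5 (payoff 12); vs a2: b1 (payoff 12); vs a3: b5 (payoff 12); vs a4: b1 (payoff 9).
No cell has both players best-responding. For instance, the Row player's best reply to b1 is a1, but against a1 the Column player prefers b5 over b1.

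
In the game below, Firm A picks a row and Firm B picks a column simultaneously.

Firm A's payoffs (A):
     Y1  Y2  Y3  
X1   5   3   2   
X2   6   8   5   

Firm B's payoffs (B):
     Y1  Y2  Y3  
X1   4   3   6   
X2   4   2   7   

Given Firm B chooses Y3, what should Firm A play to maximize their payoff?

With Firm B fixed at Y3, Firm A's payoffs are: X1 → 2, X2 → 5.
The maximum is 5, achieved by X2.

X2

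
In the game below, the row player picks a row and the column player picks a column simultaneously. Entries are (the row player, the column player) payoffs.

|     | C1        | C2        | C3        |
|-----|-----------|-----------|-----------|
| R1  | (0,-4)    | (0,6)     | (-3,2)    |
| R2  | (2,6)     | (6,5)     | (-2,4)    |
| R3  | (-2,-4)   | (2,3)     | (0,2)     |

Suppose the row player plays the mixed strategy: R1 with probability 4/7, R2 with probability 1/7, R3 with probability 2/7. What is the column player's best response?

C2

Compute the column player's expected payoff from each pure strategy against the given mix.
C1: (4/7)·(-4) + (1/7)·6 + (2/7)·(-4) = -18/7
C2: (4/7)·6 + (1/7)·5 + (2/7)·3 = 5
C3: (4/7)·2 + (1/7)·4 + (2/7)·2 = 16/7
Highest expected payoff is 5, from C2.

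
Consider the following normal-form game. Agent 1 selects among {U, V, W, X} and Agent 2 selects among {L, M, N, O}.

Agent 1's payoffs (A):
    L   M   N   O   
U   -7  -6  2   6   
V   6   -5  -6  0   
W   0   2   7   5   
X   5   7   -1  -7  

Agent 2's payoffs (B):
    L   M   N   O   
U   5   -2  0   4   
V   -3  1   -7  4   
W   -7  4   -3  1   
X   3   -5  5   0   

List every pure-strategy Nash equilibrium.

A profile is a Nash equilibrium when each player is best-responding to the other.
Agent 1's best responses — vs L: V (payoff 6); vs M: X (payoff 7); vs N: W (payoff 7); vs O: U (payoff 6).
Agent 2's best responses — vs U: L (payoff 5); vs V: O (payoff 4); vs W: M (payoff 4); vs X: N (payoff 5).
No cell has both players best-responding. For instance, Agent 1's best reply to N is W, but against W Agent 2 prefers M over N.

No pure-strategy Nash equilibrium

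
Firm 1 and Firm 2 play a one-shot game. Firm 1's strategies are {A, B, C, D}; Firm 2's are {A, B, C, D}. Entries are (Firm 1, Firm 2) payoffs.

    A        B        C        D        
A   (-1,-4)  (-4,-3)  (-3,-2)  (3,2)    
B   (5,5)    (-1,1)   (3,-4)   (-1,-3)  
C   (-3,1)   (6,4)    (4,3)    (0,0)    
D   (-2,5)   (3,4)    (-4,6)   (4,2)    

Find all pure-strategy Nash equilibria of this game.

(B, A) and (C, B)

Check mutual best responses: a cell is a NE iff neither player can gain by unilaterally deviating.
Firm 1's best responses — vs A: B (payoff 5); vs B: C (payoff 6); vs C: C (payoff 4); vs D: D (payoff 4).
Firm 2's best responses — vs A: D (payoff 2); vs B: A (payoff 5); vs C: B (payoff 4); vs D: C (payoff 6).
Mutual best responses occur at (B, A) and (C, B); at each, neither player gains by switching.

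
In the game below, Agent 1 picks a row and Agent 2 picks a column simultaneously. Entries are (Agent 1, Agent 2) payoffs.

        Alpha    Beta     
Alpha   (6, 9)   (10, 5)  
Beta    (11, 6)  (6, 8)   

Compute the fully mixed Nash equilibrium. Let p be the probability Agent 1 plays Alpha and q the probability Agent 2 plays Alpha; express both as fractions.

In a mixed NE each player is indifferent between their pure strategies, so the opponent's mix sets the indifference.
Agent 2 indifferent between Alpha and Beta: p·9 + (1−p)·6 = p·5 + (1−p)·8 ⟹ 6 + 3p = 8 + (-3)p ⟹ p = 1/3.
Agent 1 indifferent between Alpha and Beta: q·6 + (1−q)·10 = q·11 + (1−q)·6 ⟹ 10 + (-4)q = 6 + 5q ⟹ q = 4/9.

p = 1/3, q = 4/9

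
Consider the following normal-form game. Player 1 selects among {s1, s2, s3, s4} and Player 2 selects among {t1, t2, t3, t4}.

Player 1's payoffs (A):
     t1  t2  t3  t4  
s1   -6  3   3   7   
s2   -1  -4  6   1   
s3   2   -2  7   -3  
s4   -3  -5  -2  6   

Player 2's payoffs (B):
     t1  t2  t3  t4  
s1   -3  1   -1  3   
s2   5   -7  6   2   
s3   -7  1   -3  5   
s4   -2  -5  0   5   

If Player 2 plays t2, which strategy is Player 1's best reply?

s1

With Player 2 fixed at t2, Player 1's payoffs are: s1 → 3, s2 → -4, s3 → -2, s4 → -5.
The maximum is 3, achieved by s1.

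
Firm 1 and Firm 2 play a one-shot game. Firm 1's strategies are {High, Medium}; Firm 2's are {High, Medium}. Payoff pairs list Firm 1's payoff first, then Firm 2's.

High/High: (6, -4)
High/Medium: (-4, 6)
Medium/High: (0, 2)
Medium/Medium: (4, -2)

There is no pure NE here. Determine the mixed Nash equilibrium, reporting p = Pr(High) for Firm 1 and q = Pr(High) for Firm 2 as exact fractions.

p = 2/7, q = 4/7

In a mixed NE each player is indifferent between their pure strategies, so the opponent's mix sets the indifference.
Firm 2 indifferent between High and Medium: p·(-4) + (1−p)·2 = p·6 + (1−p)·(-2) ⟹ 2 + (-6)p = (-2) + 8p ⟹ p = 2/7.
Firm 1 indifferent between High and Medium: q·6 + (1−q)·(-4) = q·0 + (1−q)·4 ⟹ (-4) + 10q = 4 + (-4)q ⟹ q = 4/7.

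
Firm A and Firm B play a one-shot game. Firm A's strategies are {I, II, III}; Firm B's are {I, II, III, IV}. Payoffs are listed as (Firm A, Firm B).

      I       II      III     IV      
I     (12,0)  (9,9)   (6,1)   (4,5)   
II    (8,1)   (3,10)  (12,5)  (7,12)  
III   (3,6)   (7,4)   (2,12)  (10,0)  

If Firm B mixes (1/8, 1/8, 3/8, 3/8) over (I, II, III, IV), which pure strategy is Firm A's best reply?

II

Compute Firm A's expected payoff from each pure strategy against the given mix.
I: (1/8)·12 + (1/8)·9 + (3/8)·6 + (3/8)·4 = 51/8
II: (1/8)·8 + (1/8)·3 + (3/8)·12 + (3/8)·7 = 17/2
III: (1/8)·3 + (1/8)·7 + (3/8)·2 + (3/8)·10 = 23/4
Highest expected payoff is 17/2, from II.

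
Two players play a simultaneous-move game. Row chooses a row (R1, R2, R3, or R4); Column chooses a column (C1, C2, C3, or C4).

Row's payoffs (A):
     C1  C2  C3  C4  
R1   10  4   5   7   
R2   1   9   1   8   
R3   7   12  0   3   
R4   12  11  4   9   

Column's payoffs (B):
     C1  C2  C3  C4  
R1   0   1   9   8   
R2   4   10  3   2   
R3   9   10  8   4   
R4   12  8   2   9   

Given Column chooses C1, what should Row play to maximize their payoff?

With Column fixed at C1, Row's payoffs are: R1 → 10, R2 → 1, R3 → 7, R4 → 12.
The maximum is 12, achieved by R4.

R4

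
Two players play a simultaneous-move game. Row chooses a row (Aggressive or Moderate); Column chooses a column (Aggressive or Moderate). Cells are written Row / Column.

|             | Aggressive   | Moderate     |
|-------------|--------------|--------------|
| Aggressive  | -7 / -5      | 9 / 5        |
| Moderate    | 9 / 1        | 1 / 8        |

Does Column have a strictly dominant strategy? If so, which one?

A strategy is strictly dominant if it gives Column a strictly higher payoff than every other strategy, against every choice by the opponent.
Moderate strictly dominates: vs Aggressive: 5 > -5; vs Moderate: 8 > 1.

Moderate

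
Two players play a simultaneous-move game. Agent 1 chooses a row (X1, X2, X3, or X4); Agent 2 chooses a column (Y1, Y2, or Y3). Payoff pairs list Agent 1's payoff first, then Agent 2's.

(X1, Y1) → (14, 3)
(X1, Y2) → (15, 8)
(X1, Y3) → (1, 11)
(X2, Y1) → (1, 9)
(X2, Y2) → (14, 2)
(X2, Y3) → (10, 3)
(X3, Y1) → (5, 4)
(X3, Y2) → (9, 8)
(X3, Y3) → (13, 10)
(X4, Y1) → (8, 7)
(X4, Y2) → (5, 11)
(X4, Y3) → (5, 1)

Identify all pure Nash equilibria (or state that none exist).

Find each player's best response to every opponent strategy; NE are the intersections.
Agent 1's best responses — vs Y1: X1 (payoff 14); vs Y2: X1 (payoff 15); vs Y3: X3 (payoff 13).
Agent 2's best responses — vs X1: Y3 (payoff 11); vs X2: Y1 (payoff 9); vs X3: Y3 (payoff 10); vs X4: Y2 (payoff 11).
The only mutual best response is (X3, Y3); neither player gains by switching there.

(X3, Y3)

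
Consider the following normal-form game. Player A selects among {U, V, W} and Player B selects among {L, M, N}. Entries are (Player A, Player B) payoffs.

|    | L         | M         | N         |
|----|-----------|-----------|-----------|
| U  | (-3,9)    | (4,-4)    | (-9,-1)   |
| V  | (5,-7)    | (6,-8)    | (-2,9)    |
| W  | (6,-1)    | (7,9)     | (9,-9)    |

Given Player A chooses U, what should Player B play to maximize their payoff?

With Player A fixed at U, Player B's payoffs are: L → 9, M → -4, N → -1.
The maximum is 9, achieved by L.

L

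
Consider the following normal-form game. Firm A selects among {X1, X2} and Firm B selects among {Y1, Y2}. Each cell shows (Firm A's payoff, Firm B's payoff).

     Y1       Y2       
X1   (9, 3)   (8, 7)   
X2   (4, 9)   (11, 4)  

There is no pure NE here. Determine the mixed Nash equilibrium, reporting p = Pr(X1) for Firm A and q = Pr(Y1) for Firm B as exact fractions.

In a mixed NE each player is indifferent between their pure strategies, so the opponent's mix sets the indifference.
Firm B indifferent between Y1 and Y2: p·3 + (1−p)·9 = p·7 + (1−p)·4 ⟹ 9 + (-6)p = 4 + 3p ⟹ p = 5/9.
Firm A indifferent between X1 and X2: q·9 + (1−q)·8 = q·4 + (1−q)·11 ⟹ 8 + 1q = 11 + (-7)q ⟹ q = 3/8.

p = 5/9, q = 3/8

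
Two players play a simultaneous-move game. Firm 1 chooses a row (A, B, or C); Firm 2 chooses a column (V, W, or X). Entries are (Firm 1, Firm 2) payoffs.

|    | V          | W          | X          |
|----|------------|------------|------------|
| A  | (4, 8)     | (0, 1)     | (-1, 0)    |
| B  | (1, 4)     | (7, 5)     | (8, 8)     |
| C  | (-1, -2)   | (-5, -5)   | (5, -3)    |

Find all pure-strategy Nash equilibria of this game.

(A, V) and (B, X)

A profile is a Nash equilibrium when each player is best-responding to the other.
Firm 1's best responses — vs V: A (payoff 4); vs W: B (payoff 7); vs X: B (payoff 8).
Firm 2's best responses — vs A: V (payoff 8); vs B: X (payoff 8); vs C: V (payoff -2).
Mutual best responses occur at (A, V) and (B, X); at each, neither player gains by switching.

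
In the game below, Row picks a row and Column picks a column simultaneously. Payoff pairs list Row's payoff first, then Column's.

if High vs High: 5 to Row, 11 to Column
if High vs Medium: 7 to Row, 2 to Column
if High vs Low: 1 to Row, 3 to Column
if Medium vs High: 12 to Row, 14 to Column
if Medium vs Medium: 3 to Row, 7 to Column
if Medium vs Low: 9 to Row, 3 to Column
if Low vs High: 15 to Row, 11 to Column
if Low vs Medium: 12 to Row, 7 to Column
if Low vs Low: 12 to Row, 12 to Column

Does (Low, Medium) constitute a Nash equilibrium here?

Holding Column at Medium: Row gets 12 from Low, versus 7 from High, 3 from Medium. No profitable deviation for Row.
Holding Row at Low: Column gets 7 from Medium but could get 12 by switching to Low. Column has a profitable deviation.

No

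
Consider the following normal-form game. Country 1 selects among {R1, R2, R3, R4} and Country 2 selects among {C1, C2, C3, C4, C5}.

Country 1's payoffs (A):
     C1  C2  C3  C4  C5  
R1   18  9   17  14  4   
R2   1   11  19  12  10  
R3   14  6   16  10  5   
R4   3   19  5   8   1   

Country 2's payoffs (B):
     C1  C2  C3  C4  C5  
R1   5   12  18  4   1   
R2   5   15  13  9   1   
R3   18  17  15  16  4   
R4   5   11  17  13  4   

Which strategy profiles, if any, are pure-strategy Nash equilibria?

A profile is a Nash equilibrium when each player is best-responding to the other.
Country 1's best responses — vs C1: R1 (payoff 18); vs C2: R4 (payoff 19); vs C3: R2 (payoff 19); vs C4: R1 (payoff 14); vs C5: R2 (payoff 10).
Country 2's best responses — vs R1: C3 (payoff 18); vs R2: C2 (payoff 15); vs R3: C1 (payoff 18); vs R4: C3 (payoff 17).
No cell has both players best-responding. For instance, Country 1's best reply to C3 is R2, but against R2 Country 2 prefers C2 over C3.

No pure-strategy Nash equilibrium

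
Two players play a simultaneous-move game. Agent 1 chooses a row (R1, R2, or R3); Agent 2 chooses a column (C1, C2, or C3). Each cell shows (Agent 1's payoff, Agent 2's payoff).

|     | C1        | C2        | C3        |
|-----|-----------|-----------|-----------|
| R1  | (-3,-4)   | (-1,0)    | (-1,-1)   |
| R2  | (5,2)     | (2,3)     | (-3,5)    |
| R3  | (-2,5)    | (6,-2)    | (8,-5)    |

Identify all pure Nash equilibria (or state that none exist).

Find each player's best response to every opponent strategy; NE are the intersections.
Agent 1's best responses — vs C1: R2 (payoff 5); vs C2: R3 (payoff 6); vs C3: R3 (payoff 8).
Agent 2's best responses — vs R1: C2 (payoff 0); vs R2: C3 (payoff 5); vs R3: C1 (payoff 5).
No cell has both players best-responding. For instance, Agent 1's best reply to C2 is R3, but against R3 Agent 2 prefers C1 over C2.

There is no pure-strategy Nash equilibrium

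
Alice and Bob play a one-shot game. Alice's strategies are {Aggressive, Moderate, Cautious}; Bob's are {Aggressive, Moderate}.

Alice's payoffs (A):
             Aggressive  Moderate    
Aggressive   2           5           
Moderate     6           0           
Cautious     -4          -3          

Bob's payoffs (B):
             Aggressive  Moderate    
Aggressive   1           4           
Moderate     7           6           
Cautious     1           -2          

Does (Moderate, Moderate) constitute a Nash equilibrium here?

Holding Bob at Moderate: Alice gets 0 from Moderate but could get 5 by switching to Aggressive. Alice has a profitable deviation.

No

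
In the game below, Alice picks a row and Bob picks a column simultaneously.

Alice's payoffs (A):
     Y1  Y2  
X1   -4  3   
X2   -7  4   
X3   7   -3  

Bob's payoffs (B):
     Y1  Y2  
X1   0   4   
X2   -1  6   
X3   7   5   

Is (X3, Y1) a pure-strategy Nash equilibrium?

Yes

Holding Bob at Y1: Alice gets 7 from X3, versus -4 from X1, -7 from X2. No profitable deviation for Alice.
Holding Alice at X3: Bob gets 7 from Y1, versus 5 from Y2. No profitable deviation for Bob either.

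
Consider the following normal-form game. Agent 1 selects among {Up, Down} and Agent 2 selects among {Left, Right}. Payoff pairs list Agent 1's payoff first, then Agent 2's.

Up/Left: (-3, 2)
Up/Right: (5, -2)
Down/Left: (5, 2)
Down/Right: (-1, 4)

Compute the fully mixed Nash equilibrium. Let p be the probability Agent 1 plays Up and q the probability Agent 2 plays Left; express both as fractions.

p = 1/3, q = 3/7

Each player's mixing probability is pinned down by making the *other* player indifferent.
Agent 2 indifferent between Left and Right: p·2 + (1−p)·2 = p·(-2) + (1−p)·4 ⟹ 2 + 0p = 4 + (-6)p ⟹ p = 1/3.
Agent 1 indifferent between Up and Down: q·(-3) + (1−q)·5 = q·5 + (1−q)·(-1) ⟹ 5 + (-8)q = (-1) + 6q ⟹ q = 3/7.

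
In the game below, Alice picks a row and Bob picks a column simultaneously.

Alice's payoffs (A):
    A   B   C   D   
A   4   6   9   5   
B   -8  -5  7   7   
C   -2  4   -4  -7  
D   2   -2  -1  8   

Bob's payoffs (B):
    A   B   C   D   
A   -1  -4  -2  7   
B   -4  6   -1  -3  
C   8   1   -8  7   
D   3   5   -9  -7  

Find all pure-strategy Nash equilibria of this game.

There is no pure-strategy Nash equilibrium

Check mutual best responses: a cell is a NE iff neither player can gain by unilaterally deviating.
Alice's best responses — vs A: A (payoff 4); vs B: A (payoff 6); vs C: A (payoff 9); vs D: D (payoff 8).
Bob's best responses — vs A: D (payoff 7); vs B: B (payoff 6); vs C: A (payoff 8); vs D: B (payoff 5).
No cell has both players best-responding. For instance, Alice's best reply to C is A, but against A Bob prefers D over C.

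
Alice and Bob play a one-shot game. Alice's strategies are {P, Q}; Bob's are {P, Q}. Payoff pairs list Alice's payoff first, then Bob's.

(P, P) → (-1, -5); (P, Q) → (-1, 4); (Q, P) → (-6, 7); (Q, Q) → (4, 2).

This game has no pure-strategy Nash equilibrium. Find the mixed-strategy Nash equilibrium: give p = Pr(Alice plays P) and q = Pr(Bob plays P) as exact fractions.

In a mixed NE each player is indifferent between their pure strategies, so the opponent's mix sets the indifference.
Bob indifferent between P and Q: p·(-5) + (1−p)·7 = p·4 + (1−p)·2 ⟹ 7 + (-12)p = 2 + 2p ⟹ p = 5/14.
Alice indifferent between P and Q: q·(-1) + (1−q)·(-1) = q·(-6) + (1−q)·4 ⟹ (-1) + 0q = 4 + (-10)q ⟹ q = 1/2.

p = 5/14, q = 1/2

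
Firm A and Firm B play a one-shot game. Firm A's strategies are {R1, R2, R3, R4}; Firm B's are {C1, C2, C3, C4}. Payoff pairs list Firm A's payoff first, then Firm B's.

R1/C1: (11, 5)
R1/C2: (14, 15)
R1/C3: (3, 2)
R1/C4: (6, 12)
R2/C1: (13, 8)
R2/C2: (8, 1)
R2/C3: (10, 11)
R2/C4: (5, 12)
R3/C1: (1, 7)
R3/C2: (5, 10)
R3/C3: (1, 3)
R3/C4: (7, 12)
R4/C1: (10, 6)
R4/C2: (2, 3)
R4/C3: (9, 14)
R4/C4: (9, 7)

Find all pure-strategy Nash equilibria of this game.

Find each player's best response to every opponent strategy; NE are the intersections.
Firm A's best responses — vs C1: R2 (payoff 13); vs C2: R1 (payoff 14); vs C3: R2 (payoff 10); vs C4: R4 (payoff 9).
Firm B's best responses — vs R1: C2 (payoff 15); vs R2: C4 (payoff 12); vs R3: C4 (payoff 12); vs R4: C3 (payoff 14).
The only mutual best response is (R1, C2); neither player gains by switching there.

(R1, C2)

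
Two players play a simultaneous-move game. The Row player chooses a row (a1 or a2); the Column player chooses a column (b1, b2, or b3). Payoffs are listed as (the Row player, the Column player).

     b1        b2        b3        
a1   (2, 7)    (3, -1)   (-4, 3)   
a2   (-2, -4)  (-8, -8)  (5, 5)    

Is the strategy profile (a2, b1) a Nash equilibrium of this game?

No

Holding the Column player at b1: the Row player gets -2 from a2 but could get 2 by switching to a1. The Row player has a profitable deviation.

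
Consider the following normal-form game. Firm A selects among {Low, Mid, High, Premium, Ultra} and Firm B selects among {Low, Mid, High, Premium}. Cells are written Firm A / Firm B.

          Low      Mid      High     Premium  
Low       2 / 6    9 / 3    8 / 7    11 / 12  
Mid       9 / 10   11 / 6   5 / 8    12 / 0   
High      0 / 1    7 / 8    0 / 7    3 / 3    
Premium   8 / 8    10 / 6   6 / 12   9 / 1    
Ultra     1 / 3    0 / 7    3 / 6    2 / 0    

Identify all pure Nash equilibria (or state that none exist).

(Mid, Low)

A profile is a Nash equilibrium when each player is best-responding to the other.
Firm A's best responses — vs Low: Mid (payoff 9); vs Mid: Mid (payoff 11); vs High: Low (payoff 8); vs Premium: Mid (payoff 12).
Firm B's best responses — vs Low: Premium (payoff 12); vs Mid: Low (payoff 10); vs High: Mid (payoff 8); vs Premium: High (payoff 12); vs Ultra: Mid (payoff 7).
The only mutual best response is (Mid, Low); neither player gains by switching there.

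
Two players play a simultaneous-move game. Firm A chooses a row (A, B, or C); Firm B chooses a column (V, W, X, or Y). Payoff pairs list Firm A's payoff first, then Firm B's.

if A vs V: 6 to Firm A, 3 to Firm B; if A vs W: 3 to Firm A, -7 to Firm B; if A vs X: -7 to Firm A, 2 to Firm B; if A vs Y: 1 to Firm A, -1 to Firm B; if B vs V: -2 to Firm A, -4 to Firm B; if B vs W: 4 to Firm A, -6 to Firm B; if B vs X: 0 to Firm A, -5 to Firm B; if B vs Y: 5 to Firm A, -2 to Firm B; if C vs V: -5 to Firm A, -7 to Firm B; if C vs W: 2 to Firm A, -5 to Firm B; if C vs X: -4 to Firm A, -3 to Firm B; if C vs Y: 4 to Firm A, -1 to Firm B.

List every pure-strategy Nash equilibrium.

(A, V) and (B, Y)

Find each player's best response to every opponent strategy; NE are the intersections.
Firm A's best responses — vs V: A (payoff 6); vs W: B (payoff 4); vs X: B (payoff 0); vs Y: B (payoff 5).
Firm B's best responses — vs A: V (payoff 3); vs B: Y (payoff -2); vs C: Y (payoff -1).
Mutual best responses occur at (A, V) and (B, Y); at each, neither player gains by switching.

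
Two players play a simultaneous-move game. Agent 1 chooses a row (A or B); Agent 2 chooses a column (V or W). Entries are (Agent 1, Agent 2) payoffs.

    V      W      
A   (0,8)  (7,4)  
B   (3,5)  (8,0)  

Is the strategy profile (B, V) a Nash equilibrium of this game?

Holding Agent 2 at V: Agent 1 gets 3 from B, versus 0 from A. No profitable deviation for Agent 1.
Holding Agent 1 at B: Agent 2 gets 5 from V, versus 0 from W. No profitable deviation for Agent 2 either.

Yes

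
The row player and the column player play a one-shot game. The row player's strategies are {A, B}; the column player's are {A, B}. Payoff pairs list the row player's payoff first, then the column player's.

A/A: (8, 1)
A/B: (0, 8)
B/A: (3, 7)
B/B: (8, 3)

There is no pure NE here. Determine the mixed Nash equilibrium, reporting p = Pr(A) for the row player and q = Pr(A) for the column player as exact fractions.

In a mixed NE each player is indifferent between their pure strategies, so the opponent's mix sets the indifference.
The column player indifferent between A and B: p·1 + (1−p)·7 = p·8 + (1−p)·3 ⟹ 7 + (-6)p = 3 + 5p ⟹ p = 4/11.
The row player indifferent between A and B: q·8 + (1−q)·0 = q·3 + (1−q)·8 ⟹ 0 + 8q = 8 + (-5)q ⟹ q = 8/13.

p = 4/11, q = 8/13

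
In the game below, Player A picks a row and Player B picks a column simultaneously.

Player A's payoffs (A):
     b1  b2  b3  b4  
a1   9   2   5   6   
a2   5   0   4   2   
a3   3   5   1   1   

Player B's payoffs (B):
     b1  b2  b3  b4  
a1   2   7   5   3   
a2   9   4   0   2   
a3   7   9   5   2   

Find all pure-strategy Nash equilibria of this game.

(a3, b2)

Find each player's best response to every opponent strategy; NE are the intersections.
Player A's best responses — vs b1: a1 (payoff 9); vs b2: a3 (payoff 5); vs b3: a1 (payoff 5); vs b4: a1 (payoff 6).
Player B's best responses — vs a1: b2 (payoff 7); vs a2: b1 (payoff 9); vs a3: b2 (payoff 9).
The only mutual best response is (a3, b2); neither player gains by switching there.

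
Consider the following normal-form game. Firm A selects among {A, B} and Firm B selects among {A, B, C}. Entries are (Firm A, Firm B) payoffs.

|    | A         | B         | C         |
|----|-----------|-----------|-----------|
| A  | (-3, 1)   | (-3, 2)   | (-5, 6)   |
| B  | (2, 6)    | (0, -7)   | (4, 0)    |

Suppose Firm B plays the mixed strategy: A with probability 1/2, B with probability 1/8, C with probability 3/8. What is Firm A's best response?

B

Compute Firm A's expected payoff from each pure strategy against the given mix.
A: (1/2)·(-3) + (1/8)·(-3) + (3/8)·(-5) = -15/4
B: (1/2)·2 + (1/8)·0 + (3/8)·4 = 5/2
Highest expected payoff is 5/2, from B.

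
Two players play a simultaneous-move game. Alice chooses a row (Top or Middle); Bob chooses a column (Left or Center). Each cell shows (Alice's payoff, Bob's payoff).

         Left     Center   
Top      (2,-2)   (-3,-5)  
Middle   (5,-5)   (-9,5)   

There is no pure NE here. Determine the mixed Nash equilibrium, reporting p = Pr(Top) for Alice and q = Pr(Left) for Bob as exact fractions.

p = 10/13, q = 2/3

In a mixed NE each player is indifferent between their pure strategies, so the opponent's mix sets the indifference.
Bob indifferent between Left and Center: p·(-2) + (1−p)·(-5) = p·(-5) + (1−p)·5 ⟹ (-5) + 3p = 5 + (-10)p ⟹ p = 10/13.
Alice indifferent between Top and Middle: q·2 + (1−q)·(-3) = q·5 + (1−q)·(-9) ⟹ (-3) + 5q = (-9) + 14q ⟹ q = 2/3.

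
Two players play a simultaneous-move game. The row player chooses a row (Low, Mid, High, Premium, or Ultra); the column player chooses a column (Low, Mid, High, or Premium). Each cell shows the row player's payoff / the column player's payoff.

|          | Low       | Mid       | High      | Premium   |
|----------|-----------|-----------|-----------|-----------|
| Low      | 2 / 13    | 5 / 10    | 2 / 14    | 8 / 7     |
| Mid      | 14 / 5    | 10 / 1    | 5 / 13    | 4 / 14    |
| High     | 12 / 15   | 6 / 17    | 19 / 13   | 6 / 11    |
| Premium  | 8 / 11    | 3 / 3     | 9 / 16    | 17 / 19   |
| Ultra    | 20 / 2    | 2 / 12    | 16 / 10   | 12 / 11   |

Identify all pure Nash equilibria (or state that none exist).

Find each player's best response to every opponent strategy; NE are the intersections.
The row player's best responses — vs Low: Ultra (payoff 20); vs Mid: Mid (payoff 10); vs High: High (payoff 19); vs Premium: Premium (payoff 17).
The column player's best responses — vs Low: High (payoff 14); vs Mid: Premium (payoff 14); vs High: Mid (payoff 17); vs Premium: Premium (payoff 19); vs Ultra: Mid (payoff 12).
The only mutual best response is (Premium, Premium); neither player gains by switching there.

(Premium, Premium)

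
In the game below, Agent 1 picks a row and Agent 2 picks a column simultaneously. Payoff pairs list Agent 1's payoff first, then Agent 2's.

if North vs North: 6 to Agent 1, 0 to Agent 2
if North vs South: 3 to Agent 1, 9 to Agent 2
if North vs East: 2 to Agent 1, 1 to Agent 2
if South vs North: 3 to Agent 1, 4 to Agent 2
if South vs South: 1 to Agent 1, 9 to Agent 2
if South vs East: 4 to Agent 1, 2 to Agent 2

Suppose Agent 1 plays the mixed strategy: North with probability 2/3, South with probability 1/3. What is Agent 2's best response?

Agent 2's best reply maximizes expected payoff against the mix.
North: (2/3)·0 + (1/3)·4 = 4/3
South: (2/3)·9 + (1/3)·9 = 9
East: (2/3)·1 + (1/3)·2 = 4/3
Highest expected payoff is 9, from South.

South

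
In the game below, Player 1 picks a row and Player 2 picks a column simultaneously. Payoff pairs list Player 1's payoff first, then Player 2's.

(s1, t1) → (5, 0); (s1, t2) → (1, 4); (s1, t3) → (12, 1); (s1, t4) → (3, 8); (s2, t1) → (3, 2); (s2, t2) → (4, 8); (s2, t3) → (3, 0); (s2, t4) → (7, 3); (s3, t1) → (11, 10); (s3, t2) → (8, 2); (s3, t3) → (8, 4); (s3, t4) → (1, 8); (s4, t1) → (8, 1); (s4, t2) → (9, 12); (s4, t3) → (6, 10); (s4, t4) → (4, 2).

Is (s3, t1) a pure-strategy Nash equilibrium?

Yes

Holding Player 2 at t1: Player 1 gets 11 from s3, versus 5 from s1, 3 from s2, 8 from s4. No profitable deviation for Player 1.
Holding Player 1 at s3: Player 2 gets 10 from t1, versus 2 from t2, 4 from t3, 8 from t4. No profitable deviation for Player 2 either.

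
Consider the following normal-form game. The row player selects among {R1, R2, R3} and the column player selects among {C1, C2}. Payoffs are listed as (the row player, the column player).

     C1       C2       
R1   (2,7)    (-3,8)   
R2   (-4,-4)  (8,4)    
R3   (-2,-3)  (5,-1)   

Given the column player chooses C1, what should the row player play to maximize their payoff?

R1

With the column player fixed at C1, the row player's payoffs are: R1 → 2, R2 → -4, R3 → -2.
The maximum is 2, achieved by R1.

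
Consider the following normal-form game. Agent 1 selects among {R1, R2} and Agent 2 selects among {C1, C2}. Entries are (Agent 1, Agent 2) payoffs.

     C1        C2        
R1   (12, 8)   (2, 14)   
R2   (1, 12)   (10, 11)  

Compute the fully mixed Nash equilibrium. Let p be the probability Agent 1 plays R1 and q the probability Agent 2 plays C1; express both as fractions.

Each player's mixing probability is pinned down by making the *other* player indifferent.
Agent 2 indifferent between C1 and C2: p·8 + (1−p)·12 = p·14 + (1−p)·11 ⟹ 12 + (-4)p = 11 + 3p ⟹ p = 1/7.
Agent 1 indifferent between R1 and R2: q·12 + (1−q)·2 = q·1 + (1−q)·10 ⟹ 2 + 10q = 10 + (-9)q ⟹ q = 8/19.

p = 1/7, q = 8/19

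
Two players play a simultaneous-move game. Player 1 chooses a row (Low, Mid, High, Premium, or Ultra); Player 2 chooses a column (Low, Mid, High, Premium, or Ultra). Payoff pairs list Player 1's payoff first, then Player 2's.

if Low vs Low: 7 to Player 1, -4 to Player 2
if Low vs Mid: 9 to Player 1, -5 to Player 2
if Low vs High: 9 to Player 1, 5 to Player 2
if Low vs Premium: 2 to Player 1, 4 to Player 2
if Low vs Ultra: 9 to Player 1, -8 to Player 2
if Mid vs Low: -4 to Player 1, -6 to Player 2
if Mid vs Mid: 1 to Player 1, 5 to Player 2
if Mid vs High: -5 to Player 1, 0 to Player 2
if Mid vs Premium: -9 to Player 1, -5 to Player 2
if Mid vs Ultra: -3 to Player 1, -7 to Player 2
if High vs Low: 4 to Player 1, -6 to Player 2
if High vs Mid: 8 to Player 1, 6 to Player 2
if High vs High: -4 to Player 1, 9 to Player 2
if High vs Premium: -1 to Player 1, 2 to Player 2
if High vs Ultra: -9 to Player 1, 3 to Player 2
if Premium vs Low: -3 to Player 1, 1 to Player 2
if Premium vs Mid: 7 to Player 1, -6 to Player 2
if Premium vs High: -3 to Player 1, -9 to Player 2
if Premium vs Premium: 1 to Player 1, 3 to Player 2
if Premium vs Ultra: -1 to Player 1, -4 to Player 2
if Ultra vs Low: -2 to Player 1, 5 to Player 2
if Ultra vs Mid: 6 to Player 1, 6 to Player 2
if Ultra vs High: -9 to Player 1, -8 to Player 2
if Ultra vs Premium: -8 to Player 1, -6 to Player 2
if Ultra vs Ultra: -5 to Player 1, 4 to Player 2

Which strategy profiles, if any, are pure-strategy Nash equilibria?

A profile is a Nash equilibrium when each player is best-responding to the other.
Player 1's best responses — vs Low: Low (payoff 7); vs Mid: Low (payoff 9); vs High: Low (payoff 9); vs Premium: Low (payoff 2); vs Ultra: Low (payoff 9).
Player 2's best responses — vs Low: High (payoff 5); vs Mid: Mid (payoff 5); vs High: High (payoff 9); vs Premium: Premium (payoff 3); vs Ultra: Mid (payoff 6).
The only mutual best response is (Low, High); neither player gains by switching there.

(Low, High)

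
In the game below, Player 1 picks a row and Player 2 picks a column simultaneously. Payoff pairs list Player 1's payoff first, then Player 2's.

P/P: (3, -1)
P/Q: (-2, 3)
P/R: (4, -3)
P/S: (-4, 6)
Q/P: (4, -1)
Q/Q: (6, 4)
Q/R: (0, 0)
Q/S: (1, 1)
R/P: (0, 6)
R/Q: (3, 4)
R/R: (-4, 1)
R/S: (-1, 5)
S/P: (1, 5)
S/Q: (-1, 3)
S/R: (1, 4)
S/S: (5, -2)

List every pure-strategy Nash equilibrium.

A profile is a Nash equilibrium when each player is best-responding to the other.
Player 1's best responses — vs P: Q (payoff 4); vs Q: Q (payoff 6); vs R: P (payoff 4); vs S: S (payoff 5).
Player 2's best responses — vs P: S (payoff 6); vs Q: Q (payoff 4); vs R: P (payoff 6); vs S: P (payoff 5).
The only mutual best response is (Q, Q); neither player gains by switching there.

(Q, Q)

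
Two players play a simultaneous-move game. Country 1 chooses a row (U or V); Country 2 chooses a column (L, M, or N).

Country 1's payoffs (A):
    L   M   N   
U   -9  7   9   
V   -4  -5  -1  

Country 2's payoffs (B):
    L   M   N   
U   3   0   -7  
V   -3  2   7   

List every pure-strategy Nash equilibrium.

There is no pure-strategy Nash equilibrium

Check mutual best responses: a cell is a NE iff neither player can gain by unilaterally deviating.
Country 1's best responses — vs L: V (payoff -4); vs M: U (payoff 7); vs N: U (payoff 9).
Country 2's best responses — vs U: L (payoff 3); vs V: N (payoff 7).
No cell has both players best-responding. For instance, Country 1's best reply to M is U, but against U Country 2 prefers L over M.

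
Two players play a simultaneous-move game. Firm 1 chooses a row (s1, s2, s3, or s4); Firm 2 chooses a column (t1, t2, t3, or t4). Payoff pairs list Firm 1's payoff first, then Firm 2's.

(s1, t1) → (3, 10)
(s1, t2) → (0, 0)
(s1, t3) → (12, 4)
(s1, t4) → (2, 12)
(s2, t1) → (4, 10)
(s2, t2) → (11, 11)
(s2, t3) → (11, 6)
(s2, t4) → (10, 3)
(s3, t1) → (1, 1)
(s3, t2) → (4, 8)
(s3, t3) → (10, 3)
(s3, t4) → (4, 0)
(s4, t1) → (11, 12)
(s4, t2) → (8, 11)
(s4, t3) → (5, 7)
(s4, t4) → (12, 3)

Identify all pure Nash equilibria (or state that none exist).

(s2, t2) and (s4, t1)

A profile is a Nash equilibrium when each player is best-responding to the other.
Firm 1's best responses — vs t1: s4 (payoff 11); vs t2: s2 (payoff 11); vs t3: s1 (payoff 12); vs t4: s4 (payoff 12).
Firm 2's best responses — vs s1: t4 (payoff 12); vs s2: t2 (payoff 11); vs s3: t2 (payoff 8); vs s4: t1 (payoff 12).
Mutual best responses occur at (s2, t2) and (s4, t1); at each, neither player gains by switching.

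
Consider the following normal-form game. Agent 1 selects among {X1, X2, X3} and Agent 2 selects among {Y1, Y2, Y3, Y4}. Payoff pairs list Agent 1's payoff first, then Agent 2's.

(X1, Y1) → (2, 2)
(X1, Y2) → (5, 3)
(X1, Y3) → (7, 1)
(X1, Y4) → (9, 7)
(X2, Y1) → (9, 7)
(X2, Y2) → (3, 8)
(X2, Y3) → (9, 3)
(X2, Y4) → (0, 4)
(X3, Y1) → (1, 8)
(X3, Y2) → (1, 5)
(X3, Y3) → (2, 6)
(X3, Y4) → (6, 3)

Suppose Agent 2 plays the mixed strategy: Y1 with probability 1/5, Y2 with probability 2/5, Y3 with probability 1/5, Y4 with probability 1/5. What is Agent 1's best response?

X1

Agent 1's best reply maximizes expected payoff against the mix.
X1: (1/5)·2 + (2/5)·5 + (1/5)·7 + (1/5)·9 = 28/5
X2: (1/5)·9 + (2/5)·3 + (1/5)·9 + (1/5)·0 = 24/5
X3: (1/5)·1 + (2/5)·1 + (1/5)·2 + (1/5)·6 = 11/5
Highest expected payoff is 28/5, from X1.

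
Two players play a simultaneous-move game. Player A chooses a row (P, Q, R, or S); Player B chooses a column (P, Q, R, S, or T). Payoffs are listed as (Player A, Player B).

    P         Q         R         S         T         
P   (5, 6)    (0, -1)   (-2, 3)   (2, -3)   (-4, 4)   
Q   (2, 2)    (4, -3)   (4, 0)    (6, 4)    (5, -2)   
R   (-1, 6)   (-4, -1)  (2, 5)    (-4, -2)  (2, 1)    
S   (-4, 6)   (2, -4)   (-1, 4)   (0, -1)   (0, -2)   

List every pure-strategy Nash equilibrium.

Check mutual best responses: a cell is a NE iff neither player can gain by unilaterally deviating.
Player A's best responses — vs P: P (payoff 5); vs Q: Q (payoff 4); vs R: Q (payoff 4); vs S: Q (payoff 6); vs T: Q (payoff 5).
Player B's best responses — vs P: P (payoff 6); vs Q: S (payoff 4); vs R: P (payoff 6); vs S: P (payoff 6).
Mutual best responses occur at (P, P) and (Q, S); at each, neither player gains by switching.

(P, P) and (Q, S)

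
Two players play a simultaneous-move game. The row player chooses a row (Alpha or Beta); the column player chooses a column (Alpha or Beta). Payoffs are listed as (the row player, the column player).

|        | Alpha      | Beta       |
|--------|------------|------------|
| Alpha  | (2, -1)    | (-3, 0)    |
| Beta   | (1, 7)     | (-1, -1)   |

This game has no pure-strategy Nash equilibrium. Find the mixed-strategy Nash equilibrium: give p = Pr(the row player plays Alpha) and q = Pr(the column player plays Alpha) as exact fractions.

In a mixed NE each player is indifferent between their pure strategies, so the opponent's mix sets the indifference.
The column player indifferent between Alpha and Beta: p·(-1) + (1−p)·7 = p·0 + (1−p)·(-1) ⟹ 7 + (-8)p = (-1) + 1p ⟹ p = 8/9.
The row player indifferent between Alpha and Beta: q·2 + (1−q)·(-3) = q·1 + (1−q)·(-1) ⟹ (-3) + 5q = (-1) + 2q ⟹ q = 2/3.

p = 8/9, q = 2/3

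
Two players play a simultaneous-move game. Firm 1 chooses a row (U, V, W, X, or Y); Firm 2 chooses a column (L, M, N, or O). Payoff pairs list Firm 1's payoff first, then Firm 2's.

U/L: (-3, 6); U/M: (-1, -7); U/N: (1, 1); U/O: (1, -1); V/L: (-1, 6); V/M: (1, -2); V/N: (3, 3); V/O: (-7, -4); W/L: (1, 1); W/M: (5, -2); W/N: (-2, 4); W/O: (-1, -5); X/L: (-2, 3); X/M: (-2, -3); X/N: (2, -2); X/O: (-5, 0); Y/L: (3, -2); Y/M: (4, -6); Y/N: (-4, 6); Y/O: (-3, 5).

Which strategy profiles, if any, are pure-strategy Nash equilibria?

Find each player's best response to every opponent strategy; NE are the intersections.
Firm 1's best responses — vs L: Y (payoff 3); vs M: W (payoff 5); vs N: V (payoff 3); vs O: U (payoff 1).
Firm 2's best responses — vs U: L (payoff 6); vs V: L (payoff 6); vs W: N (payoff 4); vs X: L (payoff 3); vs Y: N (payoff 6).
No cell has both players best-responding. For instance, Firm 1's best reply to L is Y, but against Y Firm 2 prefers N over L.

No pure-strategy Nash equilibrium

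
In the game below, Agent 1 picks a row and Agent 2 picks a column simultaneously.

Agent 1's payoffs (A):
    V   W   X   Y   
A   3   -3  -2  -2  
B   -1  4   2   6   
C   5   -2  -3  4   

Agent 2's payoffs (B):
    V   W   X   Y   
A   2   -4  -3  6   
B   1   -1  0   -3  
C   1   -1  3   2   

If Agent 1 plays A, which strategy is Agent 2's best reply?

With Agent 1 fixed at A, Agent 2's payoffs are: V → 2, W → -4, X → -3, Y → 6.
The maximum is 6, achieved by Y.

Y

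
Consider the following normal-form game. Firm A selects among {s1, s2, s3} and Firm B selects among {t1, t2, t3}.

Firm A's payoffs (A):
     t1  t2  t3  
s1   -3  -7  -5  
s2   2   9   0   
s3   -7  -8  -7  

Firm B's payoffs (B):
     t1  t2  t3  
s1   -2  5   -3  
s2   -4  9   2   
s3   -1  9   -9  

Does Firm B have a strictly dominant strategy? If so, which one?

Check whether one of Firm B's strategies beats all alternatives regardless of what the opponent does.
t2 strictly dominates: vs s1: 5 > each of {-2, -3}; vs s2: 9 > each of {-4, 2}; vs s3: 9 > each of {-1, -9}.

t2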